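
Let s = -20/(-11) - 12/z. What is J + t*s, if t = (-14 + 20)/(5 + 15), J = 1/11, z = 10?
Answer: 76/275 ≈ 0.27636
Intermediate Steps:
J = 1/11 ≈ 0.090909
t = 3/10 (t = 6/20 = 6*(1/20) = 3/10 ≈ 0.30000)
s = 34/55 (s = -20/(-11) - 12/10 = -20*(-1/11) - 12*⅒ = 20/11 - 6/5 = 34/55 ≈ 0.61818)
J + t*s = 1/11 + (3/10)*(34/55) = 1/11 + 51/275 = 76/275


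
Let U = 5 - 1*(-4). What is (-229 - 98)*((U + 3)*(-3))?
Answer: 11772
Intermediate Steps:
U = 9 (U = 5 + 4 = 9)
(-229 - 98)*((U + 3)*(-3)) = (-229 - 98)*((9 + 3)*(-3)) = -3924*(-3) = -327*(-36) = 11772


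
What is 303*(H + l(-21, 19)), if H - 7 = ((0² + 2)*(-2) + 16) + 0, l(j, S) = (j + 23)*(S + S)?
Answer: 28785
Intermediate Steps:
l(j, S) = 2*S*(23 + j) (l(j, S) = (23 + j)*(2*S) = 2*S*(23 + j))
H = 19 (H = 7 + (((0² + 2)*(-2) + 16) + 0) = 7 + (((0 + 2)*(-2) + 16) + 0) = 7 + ((2*(-2) + 16) + 0) = 7 + ((-4 + 16) + 0) = 7 + (12 + 0) = 7 + 12 = 19)
303*(H + l(-21, 19)) = 303*(19 + 2*19*(23 - 21)) = 303*(19 + 2*19*2) = 303*(19 + 76) = 303*95 = 28785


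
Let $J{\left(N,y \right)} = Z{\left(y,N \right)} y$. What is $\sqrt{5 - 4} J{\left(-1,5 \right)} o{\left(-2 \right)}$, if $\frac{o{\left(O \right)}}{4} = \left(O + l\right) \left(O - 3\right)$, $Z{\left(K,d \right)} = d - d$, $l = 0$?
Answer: $0$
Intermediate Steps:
$Z{\left(K,d \right)} = 0$
$o{\left(O \right)} = 4 O \left(-3 + O\right)$ ($o{\left(O \right)} = 4 \left(O + 0\right) \left(O - 3\right) = 4 O \left(-3 + O\right)$)
$J{\left(N,y \right)} = 0$ ($J{\left(N,y \right)} = 0 y = 0$)
$\sqrt{5 - 4} J{\left(-1,5 \right)} o{\left(-2 \right)} = \sqrt{5 - 4} \cdot 0 \cdot 4 \left(-2\right) \left(-3 - 2\right) = \sqrt{1} \cdot 0 \cdot 4 \left(-2\right) \left(-5\right) = 1 \cdot 0 \cdot 40 = 0 \cdot 40 = 0$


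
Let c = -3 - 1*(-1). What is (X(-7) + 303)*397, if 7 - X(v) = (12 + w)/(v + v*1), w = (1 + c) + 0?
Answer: 1727347/14 ≈ 1.2338e+5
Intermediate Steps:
c = -2 (c = -3 + 1 = -2)
w = -1 (w = (1 - 2) + 0 = -1 + 0 = -1)
X(v) = 7 - 11/(2*v) (X(v) = 7 - (12 - 1)/(v + v*1) = 7 - 11/(v + v) = 7 - 11/(2*v))
(X(-7) + 303)*397 = ((7 - 11/2/(-7)) + 303)*397 = ((7 - 11/2*(-⅐)) + 303)*397 = ((7 + 11/14) + 303)*397 = (109/14 + 303)*397 = (4351/14)*397 = 1727347/14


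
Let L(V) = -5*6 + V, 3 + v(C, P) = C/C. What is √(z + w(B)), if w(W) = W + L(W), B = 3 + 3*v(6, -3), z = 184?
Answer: 2*√37 ≈ 12.166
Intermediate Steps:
v(C, P) = -2 (v(C, P) = -3 + C/C = -3 + 1 = -2)
L(V) = -30 + V
B = -3 (B = 3 + 3*(-2) = 3 - 6 = -3)
w(W) = -30 + 2*W (w(W) = W + (-30 + W) = -30 + 2*W)
√(z + w(B)) = √(184 + (-30 + 2*(-3))) = √(184 + (-30 - 6)) = √(184 - 36) = √148 = 2*√37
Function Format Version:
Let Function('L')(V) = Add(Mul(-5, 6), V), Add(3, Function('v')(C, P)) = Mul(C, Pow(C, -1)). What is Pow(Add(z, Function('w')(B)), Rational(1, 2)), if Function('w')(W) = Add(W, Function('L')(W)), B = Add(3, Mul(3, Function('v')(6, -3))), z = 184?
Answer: Mul(2, Pow(37, Rational(1, 2))) ≈ 12.166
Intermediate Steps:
Function('v')(C, P) = -2 (Function('v')(C, P) = Add(-3, Mul(C, Pow(C, -1))) = Add(-3, 1) = -2)
Function('L')(V) = Add(-30, V)
B = -3 (B = Add(3, Mul(3, -2)) = Add(3, -6) = -3)
Function('w')(W) = Add(-30, Mul(2, W)) (Function('w')(W) = Add(W, Add(-30, W)) = Add(-30, Mul(2, W)))
Pow(Add(z, Function('w')(B)), Rational(1, 2)) = Pow(Add(184, Add(-30, Mul(2, -3))), Rational(1, 2)) = Pow(Add(184, Add(-30, -6)), Rational(1, 2)) = Pow(Add(184, -36), Rational(1, 2)) = Pow(148, Rational(1, 2)) = Mul(2, Pow(37, Rational(1, 2)))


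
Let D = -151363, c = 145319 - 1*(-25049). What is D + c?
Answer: 19005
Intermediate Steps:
c = 170368 (c = 145319 + 25049 = 170368)
D + c = -151363 + 170368 = 19005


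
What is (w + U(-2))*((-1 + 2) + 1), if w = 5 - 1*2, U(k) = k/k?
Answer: 8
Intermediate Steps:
U(k) = 1
w = 3 (w = 5 - 2 = 3)
(w + U(-2))*((-1 + 2) + 1) = (3 + 1)*((-1 + 2) + 1) = 4*(1 + 1) = 4*2 = 8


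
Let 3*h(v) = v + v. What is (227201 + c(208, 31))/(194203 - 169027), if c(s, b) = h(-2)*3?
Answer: 227197/25176 ≈ 9.0244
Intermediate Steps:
h(v) = 2*v/3 (h(v) = (v + v)/3 = (2*v)/3 = 2*v/3)
c(s, b) = -4 (c(s, b) = ((2/3)*(-2))*3 = -4/3*3 = -4)
(227201 + c(208, 31))/(194203 - 169027) = (227201 - 4)/(194203 - 169027) = 227197/25176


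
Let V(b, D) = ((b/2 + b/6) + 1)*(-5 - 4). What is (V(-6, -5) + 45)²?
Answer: 5184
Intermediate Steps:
V(b, D) = -9 - 6*b (V(b, D) = ((b*(½) + b*(⅙)) + 1)*(-9) = ((b/2 + b/6) + 1)*(-9) = (2*b/3 + 1)*(-9) = (1 + 2*b/3)*(-9) = -9 - 6*b)
(V(-6, -5) + 45)² = ((-9 - 6*(-6)) + 45)² = ((-9 + 36) + 45)² = (27 + 45)² = 72² = 5184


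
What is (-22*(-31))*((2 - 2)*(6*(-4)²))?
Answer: 0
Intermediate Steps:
(-22*(-31))*((2 - 2)*(6*(-4)²)) = 682*(0*(6*16)) = 682*(0*96) = 682*0 = 0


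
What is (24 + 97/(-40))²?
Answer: 744769/1600 ≈ 465.48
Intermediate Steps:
(24 + 97/(-40))² = (24 + 97*(-1/40))² = (24 - 97/40)² = (863/40)² = 744769/1600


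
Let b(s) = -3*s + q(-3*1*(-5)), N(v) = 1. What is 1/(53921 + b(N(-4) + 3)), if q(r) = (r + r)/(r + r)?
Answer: 1/53910 ≈ 1.8549e-5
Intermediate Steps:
q(r) = 1 (q(r) = (2*r)/((2*r)) = (2*r)*(1/(2*r)) = 1)
b(s) = 1 - 3*s (b(s) = -3*s + 1 = 1 - 3*s)
1/(53921 + b(N(-4) + 3)) = 1/(53921 + (1 - 3*(1 + 3))) = 1/(53921 + (1 - 3*4)) = 1/(53921 + (1 - 12)) = 1/(53921 - 11) = 1/53910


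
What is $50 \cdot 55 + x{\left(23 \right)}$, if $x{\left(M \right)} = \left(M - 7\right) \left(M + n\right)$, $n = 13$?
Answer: $3326$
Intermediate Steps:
$x{\left(M \right)} = \left(-7 + M\right) \left(13 + M\right)$ ($x{\left(M \right)} = \left(M - 7\right) \left(M + 13\right) = \left(-7 + M\right) \left(13 + M\right)$)
$50 \cdot 55 + x{\left(23 \right)} = 50 \cdot 55 + \left(-91 + 23^{2} + 6 \cdot 23\right) = 2750 + \left(-91 + 529 + 138\right) = 2750 + 576 = 3326$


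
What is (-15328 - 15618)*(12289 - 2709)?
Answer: -296462680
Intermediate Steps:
(-15328 - 15618)*(12289 - 2709) = -30946*9580 = -296462680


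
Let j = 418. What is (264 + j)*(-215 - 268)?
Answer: -329406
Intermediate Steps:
(264 + j)*(-215 - 268) = (264 + 418)*(-215 - 268) = 682*(-483) = -329406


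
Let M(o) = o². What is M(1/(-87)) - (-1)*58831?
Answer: 445291840/7569 ≈ 58831.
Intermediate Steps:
M(1/(-87)) - (-1)*58831 = (1/(-87))² - (-1)*58831 = (-1/87)² - 1*(-58831) = 1/7569 + 58831 = 445291840/7569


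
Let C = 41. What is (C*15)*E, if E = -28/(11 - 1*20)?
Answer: 5740/3 ≈ 1913.3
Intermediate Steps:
E = 28/9 (E = -28/(11 - 20) = -28/(-9) = -28*(-⅑) = 28/9 ≈ 3.1111)
(C*15)*E = (41*15)*(28/9) = 615*(28/9) = 5740/3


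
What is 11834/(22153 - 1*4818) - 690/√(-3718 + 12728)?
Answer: 11834/17335 - 69*√9010/901 ≈ -6.5865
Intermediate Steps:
11834/(22153 - 1*4818) - 690/√(-3718 + 12728) = 11834/(22153 - 4818) - 690*√9010/9010 = 11834/17335 - 69*√9010/901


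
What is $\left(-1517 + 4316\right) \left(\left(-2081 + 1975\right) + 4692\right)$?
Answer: $12836214$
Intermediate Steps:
$\left(-1517 + 4316\right) \left(\left(-2081 + 1975\right) + 4692\right) = 2799 \left(-106 + 4692\right) = 2799 \cdot 4586 = 12836214$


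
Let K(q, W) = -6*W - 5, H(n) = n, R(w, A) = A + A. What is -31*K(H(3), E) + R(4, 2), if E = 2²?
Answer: 903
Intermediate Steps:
R(w, A) = 2*A
E = 4
K(q, W) = -5 - 6*W
-31*K(H(3), E) + R(4, 2) = -31*(-5 - 6*4) + 2*2 = -31*(-5 - 24) + 4 = -31*(-29) + 4 = 899 + 4 = 903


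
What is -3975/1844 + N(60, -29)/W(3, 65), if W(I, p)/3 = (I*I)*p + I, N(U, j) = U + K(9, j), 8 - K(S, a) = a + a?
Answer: -26903/12908 ≈ -2.0842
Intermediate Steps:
K(S, a) = 8 - 2*a (K(S, a) = 8 - (a + a) = 8 - 2*a)
N(U, j) = 8 + U - 2*j (N(U, j) = U + (8 - 2*j) = 8 + U - 2*j)
W(I, p) = 3*I + 3*p*I² (W(I, p) = 3*((I*I)*p + I) = 3*(I²*p + I) = 3*(p*I² + I) = 3*(I + p*I²) = 3*I + 3*p*I²)
-3975/1844 + N(60, -29)/W(3, 65) = -3975/1844 + (8 + 60 - 2*(-29))/((3*3*(1 + 3*65))) = -3975*1/1844 + (8 + 60 + 58)/((3*3*(1 + 195))) = -3975/1844 + 126/((3*3*196)) = -3975/1844 + 126/1764 = -3975/1844 + 126*(1/1764) = -3975/1844 + 1/14 = -26903/12908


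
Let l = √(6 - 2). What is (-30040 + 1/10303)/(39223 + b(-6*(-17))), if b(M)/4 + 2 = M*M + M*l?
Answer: -309502119/841209041 ≈ -0.36793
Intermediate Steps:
l = 2 (l = √4 = 2)
b(M) = -8 + 4*M² + 8*M (b(M) = -8 + 4*(M*M + M*2) = -8 + 4*(M² + 2*M) = -8 + (4*M² + 8*M) = -8 + 4*M² + 8*M)
(-30040 + 1/10303)/(39223 + b(-6*(-17))) = (-30040 + 1/10303)/(39223 + (-8 + 4*(-6*(-17))² + 8*(-6*(-17)))) = (-30040 + 1/10303)/(39223 + (-8 + 4*102² + 8*102)) = -309502119/(10303*(39223 + (-8 + 4*10404 + 816))) = -309502119/(10303*(39223 + (-8 + 41616 + 816))) = -309502119/(10303*(39223 + 42424)) = -309502119/10303/81647 = -309502119/10303*1/81647 = -309502119/841209041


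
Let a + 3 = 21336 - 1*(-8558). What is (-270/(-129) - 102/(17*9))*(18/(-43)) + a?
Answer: 55267355/1849 ≈ 29890.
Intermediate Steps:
a = 29891 (a = -3 + (21336 - 1*(-8558)) = -3 + (21336 + 8558) = -3 + 29894 = 29891)
(-270/(-129) - 102/(17*9))*(18/(-43)) + a = (-270/(-129) - 102/(17*9))*(18/(-43)) + 29891 = (-270*(-1/129) - 102/153)*(18*(-1/43)) + 29891 = (90/43 - 102*1/153)*(-18/43) + 29891 = (90/43 - ⅔)*(-18/43) + 29891 = (184/129)*(-18/43) + 29891 = -1104/1849 + 29891 = 55267355/1849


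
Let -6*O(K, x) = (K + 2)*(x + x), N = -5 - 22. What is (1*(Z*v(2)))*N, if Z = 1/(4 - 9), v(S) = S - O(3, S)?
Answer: 144/5 ≈ 28.800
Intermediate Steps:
N = -27
O(K, x) = -x*(2 + K)/3 (O(K, x) = -(K + 2)*(x + x)/6 = -(2 + K)*2*x/6 = -x*(2 + K)/3)
v(S) = 8*S/3 (v(S) = S - (-1)*S*(2 + 3)/3 = S - (-1)*S*5/3 = S - (-5)*S/3 = S + 5*S/3 = 8*S/3)
Z = -⅕ (Z = 1/(-5) = -⅕ ≈ -0.20000)
(1*(Z*v(2)))*N = (1*(-8*2/15))*(-27) = (1*(-⅕*16/3))*(-27) = (1*(-16/15))*(-27) = -16/15*(-27) = 144/5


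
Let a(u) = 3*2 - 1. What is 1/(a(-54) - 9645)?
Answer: -1/9640 ≈ -0.00010373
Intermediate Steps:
a(u) = 5 (a(u) = 6 - 1 = 5)
1/(a(-54) - 9645) = 1/(5 - 9645) = 1/(-9640) = -1/9640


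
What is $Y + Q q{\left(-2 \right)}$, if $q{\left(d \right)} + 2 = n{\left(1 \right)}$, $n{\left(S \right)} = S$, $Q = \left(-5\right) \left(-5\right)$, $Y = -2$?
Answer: $-27$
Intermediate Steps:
$Q = 25$
$q{\left(d \right)} = -1$ ($q{\left(d \right)} = -2 + 1 = -1$)
$Y + Q q{\left(-2 \right)} = -2 + 25 \left(-1\right) = -2 - 25 = -27$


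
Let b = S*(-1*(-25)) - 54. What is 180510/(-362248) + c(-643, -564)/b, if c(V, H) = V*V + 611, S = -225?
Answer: -25169587195/342867732 ≈ -73.409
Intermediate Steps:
c(V, H) = 611 + V² (c(V, H) = V² + 611 = 611 + V²)
b = -5679 (b = -(-225)*(-25) - 54 = -225*25 - 54 = -5625 - 54 = -5679)
180510/(-362248) + c(-643, -564)/b = 180510/(-362248) + (611 + (-643)²)/(-5679) = 180510*(-1/362248) + (611 + 413449)*(-1/5679) = -90255/181124 + 414060*(-1/5679) = -90255/181124 - 138020/1893 = -25169587195/342867732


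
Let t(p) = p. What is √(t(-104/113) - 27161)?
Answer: 3*I*√38536729/113 ≈ 164.81*I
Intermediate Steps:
√(t(-104/113) - 27161) = √(-104/113 - 27161) = √(-3069297/113) = 3*I*√38536729/113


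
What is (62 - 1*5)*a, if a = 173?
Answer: 9861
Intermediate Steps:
(62 - 1*5)*a = (62 - 1*5)*173 = (62 - 5)*173 = 57*173 = 9861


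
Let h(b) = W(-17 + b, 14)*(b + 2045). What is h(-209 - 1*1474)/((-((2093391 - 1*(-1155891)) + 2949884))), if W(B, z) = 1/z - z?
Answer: 35295/43394162 ≈ 0.00081336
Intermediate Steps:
h(b) = -398775/14 - 195*b/14 (h(b) = (1/14 - 1*14)*(b + 2045) = (1/14 - 14)*(2045 + b) = -195*(2045 + b)/14 = -398775/14 - 195*b/14)
h(-209 - 1*1474)/((-((2093391 - 1*(-1155891)) + 2949884))) = (-398775/14 - 195*(-209 - 1*1474)/14)/((-((2093391 - 1*(-1155891)) + 2949884))) = (-398775/14 - 195*(-209 - 1474)/14)/((-((2093391 + 1155891) + 2949884))) = (-398775/14 - 195/14*(-1683))/((-(3249282 + 2949884))) = (-398775/14 + 328185/14)/((-1*6199166)) = -35295/7/(-6199166) = -35295/7*(-1/6199166) = 35295/43394162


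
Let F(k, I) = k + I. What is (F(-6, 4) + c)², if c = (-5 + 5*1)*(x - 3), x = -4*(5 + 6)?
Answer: 4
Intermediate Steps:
F(k, I) = I + k
x = -44 (x = -4*11 = -44)
c = 0 (c = (-5 + 5*1)*(-44 - 3) = (-5 + 5)*(-47) = 0*(-47) = 0)
(F(-6, 4) + c)² = ((4 - 6) + 0)² = (-2 + 0)² = (-2)² = 4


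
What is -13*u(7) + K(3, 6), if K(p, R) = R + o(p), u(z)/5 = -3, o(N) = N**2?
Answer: 210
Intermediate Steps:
u(z) = -15 (u(z) = 5*(-3) = -15)
K(p, R) = R + p**2
-13*u(7) + K(3, 6) = -13*(-15) + (6 + 3**2) = 195 + (6 + 9) = 195 + 15 = 210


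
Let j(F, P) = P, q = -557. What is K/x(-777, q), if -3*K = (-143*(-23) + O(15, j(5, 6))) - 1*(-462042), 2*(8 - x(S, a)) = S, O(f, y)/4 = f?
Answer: -930782/2379 ≈ -391.25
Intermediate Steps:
O(f, y) = 4*f
x(S, a) = 8 - S/2
K = -465391/3 (K = -((-143*(-23) + 4*15) - 1*(-462042))/3 = -((3289 + 60) + 462042)/3 = -(3349 + 462042)/3 = -⅓*465391 = -465391/3 ≈ -1.5513e+5)
K/x(-777, q) = -465391/(3*(8 - ½*(-777))) = -465391/(3*(8 + 777/2)) = -465391/(3*793/2) = -465391/3*2/793 = -930782/2379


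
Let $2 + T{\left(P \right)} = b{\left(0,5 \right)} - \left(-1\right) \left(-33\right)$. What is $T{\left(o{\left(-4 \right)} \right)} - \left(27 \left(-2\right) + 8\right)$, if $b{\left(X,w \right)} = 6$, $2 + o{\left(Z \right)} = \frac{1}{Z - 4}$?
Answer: $17$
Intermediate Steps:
$o{\left(Z \right)} = -2 + \frac{1}{-4 + Z}$ ($o{\left(Z \right)} = -2 + \frac{1}{Z - 4} = -2 + \frac{1}{-4 + Z}$)
$T{\left(P \right)} = -29$ ($T{\left(P \right)} = -2 + \left(6 - \left(-1\right) \left(-33\right)\right) = -2 + \left(6 - 33\right) = -2 - 27 = -29$)
$T{\left(o{\left(-4 \right)} \right)} - \left(27 \left(-2\right) + 8\right) = -29 - \left(27 \left(-2\right) + 8\right) = -29 - \left(-54 + 8\right) = -29 - -46 = -29 + 46 = 17$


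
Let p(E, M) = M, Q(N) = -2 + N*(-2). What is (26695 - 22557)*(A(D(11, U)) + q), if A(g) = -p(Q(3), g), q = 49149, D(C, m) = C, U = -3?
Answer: 203333044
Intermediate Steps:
Q(N) = -2 - 2*N
A(g) = -g
(26695 - 22557)*(A(D(11, U)) + q) = (26695 - 22557)*(-1*11 + 49149) = 4138*(-11 + 49149) = 4138*49138 = 203333044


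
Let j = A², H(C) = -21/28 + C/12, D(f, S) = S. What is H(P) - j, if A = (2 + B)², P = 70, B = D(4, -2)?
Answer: 61/12 ≈ 5.0833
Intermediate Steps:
B = -2
H(C) = -¾ + C/12 (H(C) = -21*1/28 + C*(1/12) = -¾ + C/12)
A = 0 (A = (2 - 2)² = 0² = 0)
j = 0 (j = 0² = 0)
H(P) - j = (-¾ + (1/12)*70) - 1*0 = (-¾ + 35/6) + 0 = 61/12 + 0 = 61/12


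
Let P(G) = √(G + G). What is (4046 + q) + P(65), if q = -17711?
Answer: -13665 + √130 ≈ -13654.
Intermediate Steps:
P(G) = √2*√G (P(G) = √(2*G) = √2*√G)
(4046 + q) + P(65) = (4046 - 17711) + √2*√65 = -13665 + √130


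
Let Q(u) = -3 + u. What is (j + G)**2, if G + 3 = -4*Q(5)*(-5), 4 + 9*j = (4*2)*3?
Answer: 124609/81 ≈ 1538.4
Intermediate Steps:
j = 20/9 (j = -4/9 + ((4*2)*3)/9 = -4/9 + (8*3)/9 = -4/9 + (1/9)*24 = -4/9 + 8/3 = 20/9 ≈ 2.2222)
G = 37 (G = -3 - 4*(-3 + 5)*(-5) = -3 - 4*2*(-5) = -3 - 8*(-5) = -3 + 40 = 37)
(j + G)**2 = (20/9 + 37)**2 = (353/9)**2 = 124609/81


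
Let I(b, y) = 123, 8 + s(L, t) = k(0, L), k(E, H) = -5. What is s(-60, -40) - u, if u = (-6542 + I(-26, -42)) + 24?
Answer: 6382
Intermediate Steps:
s(L, t) = -13 (s(L, t) = -8 - 5 = -13)
u = -6395 (u = (-6542 + 123) + 24 = -6419 + 24 = -6395)
s(-60, -40) - u = -13 - 1*(-6395) = -13 + 6395 = 6382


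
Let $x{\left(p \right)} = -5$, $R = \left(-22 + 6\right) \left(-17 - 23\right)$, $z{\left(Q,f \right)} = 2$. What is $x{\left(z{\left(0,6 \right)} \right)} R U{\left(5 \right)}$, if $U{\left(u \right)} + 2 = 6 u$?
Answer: $-89600$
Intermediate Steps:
$R = 640$ ($R = \left(-16\right) \left(-40\right) = 640$)
$U{\left(u \right)} = -2 + 6 u$
$x{\left(z{\left(0,6 \right)} \right)} R U{\left(5 \right)} = \left(-5\right) 640 \left(-2 + 6 \cdot 5\right) = - 3200 \left(-2 + 30\right) = \left(-3200\right) 28 = -89600$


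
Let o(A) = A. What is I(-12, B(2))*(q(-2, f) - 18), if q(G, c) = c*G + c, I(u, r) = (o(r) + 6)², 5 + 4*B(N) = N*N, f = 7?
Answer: -13225/16 ≈ -826.56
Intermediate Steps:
B(N) = -5/4 + N²/4 (B(N) = -5/4 + (N*N)/4 = -5/4 + N²/4)
I(u, r) = (6 + r)² (I(u, r) = (r + 6)² = (6 + r)²)
q(G, c) = c + G*c (q(G, c) = G*c + c = c + G*c)
I(-12, B(2))*(q(-2, f) - 18) = (6 + (-5/4 + (¼)*2²))²*(7*(1 - 2) - 18) = (6 + (-5/4 + (¼)*4))²*(7*(-1) - 18) = (6 + (-5/4 + 1))²*(-7 - 18) = (6 - ¼)²*(-25) = (23/4)²*(-25) = (529/16)*(-25) = -13225/16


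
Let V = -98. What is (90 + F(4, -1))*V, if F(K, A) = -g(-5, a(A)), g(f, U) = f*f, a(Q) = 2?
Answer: -6370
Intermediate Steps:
g(f, U) = f²
F(K, A) = -25 (F(K, A) = -1*(-5)² = -1*25 = -25)
(90 + F(4, -1))*V = (90 - 25)*(-98) = 65*(-98) = -6370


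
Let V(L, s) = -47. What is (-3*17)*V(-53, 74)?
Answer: 2397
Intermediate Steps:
(-3*17)*V(-53, 74) = -3*17*(-47) = -51*(-47) = 2397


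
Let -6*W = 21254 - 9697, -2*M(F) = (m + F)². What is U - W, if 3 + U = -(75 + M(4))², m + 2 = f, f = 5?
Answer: -7525/12 ≈ -627.08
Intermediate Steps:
m = 3 (m = -2 + 5 = 3)
M(F) = -(3 + F)²/2
W = -11557/6 (W = -(21254 - 9697)/6 = -⅙*11557 = -11557/6 ≈ -1926.2)
U = -10213/4 (U = -3 - (75 - (3 + 4)²/2)² = -3 - (75 - ½*7²)² = -3 - (75 - ½*49)² = -3 - (75 - 49/2)² = -3 - (101/2)² = -3 - 1*10201/4 = -3 - 10201/4 = -10213/4 ≈ -2553.3)
U - W = -10213/4 - 1*(-11557/6) = -10213/4 + 11557/6 = -7525/12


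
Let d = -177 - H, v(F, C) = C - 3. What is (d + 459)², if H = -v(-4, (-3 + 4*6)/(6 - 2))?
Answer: 1292769/16 ≈ 80798.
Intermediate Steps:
v(F, C) = -3 + C
H = -9/4 (H = -(-3 + (-3 + 4*6)/(6 - 2)) = -(-3 + (-3 + 24)/4) = -(-3 + 21*(¼)) = -(-3 + 21/4) = -1*9/4 = -9/4 ≈ -2.2500)
d = -699/4 (d = -177 - 1*(-9/4) = -177 + 9/4 = -699/4 ≈ -174.75)
(d + 459)² = (-699/4 + 459)² = (1137/4)² = 1292769/16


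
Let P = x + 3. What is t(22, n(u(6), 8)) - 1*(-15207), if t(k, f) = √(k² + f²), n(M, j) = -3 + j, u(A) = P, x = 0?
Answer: 15207 + √509 ≈ 15230.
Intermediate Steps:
P = 3 (P = 0 + 3 = 3)
u(A) = 3
t(k, f) = √(f² + k²)
t(22, n(u(6), 8)) - 1*(-15207) = √((-3 + 8)² + 22²) - 1*(-15207) = √(5² + 484) + 15207 = √(25 + 484) + 15207 = √509 + 15207 = 15207 + √509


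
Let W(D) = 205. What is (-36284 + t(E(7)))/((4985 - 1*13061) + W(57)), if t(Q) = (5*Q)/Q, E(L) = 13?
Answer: 36279/7871 ≈ 4.6092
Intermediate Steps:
t(Q) = 5
(-36284 + t(E(7)))/((4985 - 1*13061) + W(57)) = (-36284 + 5)/((4985 - 1*13061) + 205) = -36279/((4985 - 13061) + 205) = -36279/(-8076 + 205) = -36279/(-7871) = -36279*(-1/7871) = 36279/7871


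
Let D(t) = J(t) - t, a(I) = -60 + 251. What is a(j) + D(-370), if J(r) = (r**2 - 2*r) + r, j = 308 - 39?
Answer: 137831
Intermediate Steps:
j = 269
J(r) = r**2 - r
a(I) = 191
D(t) = -t + t*(-1 + t) (D(t) = t*(-1 + t) - t = -t + t*(-1 + t))
a(j) + D(-370) = 191 - 370*(-2 - 370) = 191 - 370*(-372) = 191 + 137640 = 137831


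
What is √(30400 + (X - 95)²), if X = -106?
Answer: √70801 ≈ 266.08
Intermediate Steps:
√(30400 + (X - 95)²) = √(30400 + (-106 - 95)²) = √(30400 + (-201)²) = √(30400 + 40401) = √70801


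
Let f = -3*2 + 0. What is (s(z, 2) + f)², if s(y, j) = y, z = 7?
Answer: 1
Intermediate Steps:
f = -6 (f = -6 + 0 = -6)
(s(z, 2) + f)² = (7 - 6)² = 1² = 1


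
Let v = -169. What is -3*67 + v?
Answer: -370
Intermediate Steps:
-3*67 + v = -3*67 - 169 = -201 - 169 = -370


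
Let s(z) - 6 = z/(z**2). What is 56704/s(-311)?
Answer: 17634944/1865 ≈ 9455.7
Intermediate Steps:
s(z) = 6 + 1/z (s(z) = 6 + z/(z**2) = 6 + z/z**2 = 6 + 1/z)
56704/s(-311) = 56704/(6 + 1/(-311)) = 56704/(6 - 1/311) = 56704/(1865/311) = 56704*(311/1865) = 17634944/1865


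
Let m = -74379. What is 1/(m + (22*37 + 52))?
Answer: -1/73513 ≈ -1.3603e-5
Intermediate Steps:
1/(m + (22*37 + 52)) = 1/(-74379 + (22*37 + 52)) = 1/(-74379 + (814 + 52)) = 1/(-74379 + 866) = 1/(-73513) = -1/73513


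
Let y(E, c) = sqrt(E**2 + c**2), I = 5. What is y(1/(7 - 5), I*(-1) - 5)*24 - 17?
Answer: -17 + 12*sqrt(401) ≈ 223.30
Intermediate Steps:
y(1/(7 - 5), I*(-1) - 5)*24 - 17 = sqrt((1/(7 - 5))**2 + (5*(-1) - 5)**2)*24 - 17 = sqrt((1/2)**2 + (-5 - 5)**2)*24 - 17 = sqrt((1/2)**2 + (-10)**2)*24 - 17 = sqrt(1/4 + 100)*24 - 17 = sqrt(401/4)*24 - 17 = (sqrt(401)/2)*24 - 17 = 12*sqrt(401) - 17 = -17 + 12*sqrt(401)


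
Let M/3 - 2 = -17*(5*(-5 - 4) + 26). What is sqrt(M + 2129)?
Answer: 4*sqrt(194) ≈ 55.714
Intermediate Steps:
M = 975 (M = 6 + 3*(-17*(5*(-5 - 4) + 26)) = 6 + 3*(-17*(5*(-9) + 26)) = 6 + 3*(-17*(-45 + 26)) = 6 + 3*(-17*(-19)) = 6 + 3*323 = 6 + 969 = 975)
sqrt(M + 2129) = sqrt(975 + 2129) = sqrt(3104) = 4*sqrt(194)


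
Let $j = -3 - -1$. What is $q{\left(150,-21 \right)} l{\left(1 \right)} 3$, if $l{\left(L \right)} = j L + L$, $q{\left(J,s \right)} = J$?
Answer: $-450$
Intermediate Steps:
$j = -2$ ($j = -3 + 1 = -2$)
$l{\left(L \right)} = - L$ ($l{\left(L \right)} = - 2 L + L = - L$)
$q{\left(150,-21 \right)} l{\left(1 \right)} 3 = 150 \left(-1\right) 1 \cdot 3 = 150 \left(\left(-1\right) 3\right) = 150 \left(-3\right) = -450$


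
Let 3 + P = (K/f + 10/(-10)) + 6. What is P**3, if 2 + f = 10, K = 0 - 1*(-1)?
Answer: 4913/512 ≈ 9.5957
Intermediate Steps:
K = 1 (K = 0 + 1 = 1)
f = 8 (f = -2 + 10 = 8)
P = 17/8 (P = -3 + ((1/8 + 10/(-10)) + 6) = -3 + ((1*(1/8) + 10*(-1/10)) + 6) = -3 + ((1/8 - 1) + 6) = -3 + (-7/8 + 6) = -3 + 41/8 = 17/8 ≈ 2.1250)
P**3 = (17/8)**3 = 4913/512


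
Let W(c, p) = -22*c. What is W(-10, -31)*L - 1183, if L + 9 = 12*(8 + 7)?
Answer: 36437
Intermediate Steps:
L = 171 (L = -9 + 12*(8 + 7) = -9 + 12*15 = -9 + 180 = 171)
W(-10, -31)*L - 1183 = -22*(-10)*171 - 1183 = 220*171 - 1183 = 37620 - 1183 = 36437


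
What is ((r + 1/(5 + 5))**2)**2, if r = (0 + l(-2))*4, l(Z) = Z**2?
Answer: 671898241/10000 ≈ 67190.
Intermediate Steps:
r = 16 (r = (0 + (-2)**2)*4 = (0 + 4)*4 = 4*4 = 16)
((r + 1/(5 + 5))**2)**2 = ((16 + 1/(5 + 5))**2)**2 = ((16 + 1/10)**2)**2 = ((161/10)**2)**2 = (25921/100)**2 = 671898241/10000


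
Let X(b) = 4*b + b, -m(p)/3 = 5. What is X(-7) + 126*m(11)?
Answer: -1925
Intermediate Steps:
m(p) = -15 (m(p) = -3*5 = -15)
X(b) = 5*b
X(-7) + 126*m(11) = 5*(-7) + 126*(-15) = -35 - 1890 = -1925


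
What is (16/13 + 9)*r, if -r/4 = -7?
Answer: 3724/13 ≈ 286.46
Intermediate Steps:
r = 28 (r = -4*(-7) = 28)
(16/13 + 9)*r = (16/13 + 9)*28 = (133/13)*28 = 3724/13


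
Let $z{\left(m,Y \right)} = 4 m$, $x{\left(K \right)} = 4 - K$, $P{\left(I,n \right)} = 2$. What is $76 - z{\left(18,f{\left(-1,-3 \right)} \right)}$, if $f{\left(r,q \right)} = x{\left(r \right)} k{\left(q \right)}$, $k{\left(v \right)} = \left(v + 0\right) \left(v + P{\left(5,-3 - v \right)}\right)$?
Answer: $4$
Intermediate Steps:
$k{\left(v \right)} = v \left(2 + v\right)$ ($k{\left(v \right)} = \left(v + 0\right) \left(v + 2\right) = v \left(2 + v\right)$)
$f{\left(r,q \right)} = q \left(2 + q\right) \left(4 - r\right)$ ($f{\left(r,q \right)} = \left(4 - r\right) q \left(2 + q\right) = q \left(2 + q\right) \left(4 - r\right)$)
$76 - z{\left(18,f{\left(-1,-3 \right)} \right)} = 76 - 4 \cdot 18 = 76 - 72 = 4$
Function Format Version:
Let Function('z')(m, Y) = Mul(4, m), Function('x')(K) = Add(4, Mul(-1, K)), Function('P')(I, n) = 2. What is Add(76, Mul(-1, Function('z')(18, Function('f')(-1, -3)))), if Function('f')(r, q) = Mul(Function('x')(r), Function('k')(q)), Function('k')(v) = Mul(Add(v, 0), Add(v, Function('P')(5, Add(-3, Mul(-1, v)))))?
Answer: 4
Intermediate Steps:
Function('k')(v) = Mul(v, Add(2, v)) (Function('k')(v) = Mul(Add(v, 0), Add(v, 2)) = Mul(v, Add(2, v)))
Function('f')(r, q) = Mul(q, Add(2, q), Add(4, Mul(-1, r))) (Function('f')(r, q) = Mul(Add(4, Mul(-1, r)), Mul(q, Add(2, q))) = Mul(q, Add(2, q), Add(4, Mul(-1, r))))
Add(76, Mul(-1, Function('z')(18, Function('f')(-1, -3)))) = Add(76, Mul(-1, Mul(4, 18))) = Add(76, Mul(-1, 72)) = Add(76, -72) = 4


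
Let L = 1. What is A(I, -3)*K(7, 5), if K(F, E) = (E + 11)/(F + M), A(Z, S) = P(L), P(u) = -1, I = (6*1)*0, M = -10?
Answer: 16/3 ≈ 5.3333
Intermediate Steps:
I = 0 (I = 6*0 = 0)
A(Z, S) = -1
K(F, E) = (11 + E)/(-10 + F) (K(F, E) = (E + 11)/(F - 10) = (11 + E)/(-10 + F))
A(I, -3)*K(7, 5) = -(11 + 5)/(-10 + 7) = -16/(-3) = -(-1)*16/3 = -1*(-16/3) = 16/3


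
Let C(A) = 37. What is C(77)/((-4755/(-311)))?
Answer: 11507/4755 ≈ 2.4200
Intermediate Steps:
C(77)/((-4755/(-311))) = 37/((-4755/(-311))) = 37/((-4755*(-1/311))) = 37/(4755/311) = 37*(311/4755) = 11507/4755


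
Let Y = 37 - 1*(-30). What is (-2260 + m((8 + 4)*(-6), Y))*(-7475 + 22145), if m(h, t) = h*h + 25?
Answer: 43261830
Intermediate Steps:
Y = 67 (Y = 37 + 30 = 67)
m(h, t) = 25 + h² (m(h, t) = h² + 25 = 25 + h²)
(-2260 + m((8 + 4)*(-6), Y))*(-7475 + 22145) = (-2260 + (25 + ((8 + 4)*(-6))²))*(-7475 + 22145) = (-2260 + (25 + (12*(-6))²))*14670 = (-2260 + (25 + (-72)²))*14670 = (-2260 + (25 + 5184))*14670 = (-2260 + 5209)*14670 = 2949*14670 = 43261830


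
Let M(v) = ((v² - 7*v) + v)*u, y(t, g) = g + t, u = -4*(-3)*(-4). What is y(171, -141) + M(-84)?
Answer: -362850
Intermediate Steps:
u = -48 (u = 12*(-4) = -48)
M(v) = -48*v² + 288*v (M(v) = ((v² - 7*v) + v)*(-48) = (v² - 6*v)*(-48) = -48*v² + 288*v)
y(171, -141) + M(-84) = (-141 + 171) + 48*(-84)*(6 - 1*(-84)) = 30 + 48*(-84)*(6 + 84) = 30 + 48*(-84)*90 = 30 - 362880 = -362850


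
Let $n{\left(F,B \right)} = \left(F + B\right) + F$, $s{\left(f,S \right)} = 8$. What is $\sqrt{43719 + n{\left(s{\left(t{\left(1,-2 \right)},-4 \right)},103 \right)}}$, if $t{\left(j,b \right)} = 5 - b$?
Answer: $\sqrt{43838} \approx 209.38$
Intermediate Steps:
$n{\left(F,B \right)} = B + 2 F$ ($n{\left(F,B \right)} = \left(B + F\right) + F = B + 2 F$)
$\sqrt{43719 + n{\left(s{\left(t{\left(1,-2 \right)},-4 \right)},103 \right)}} = \sqrt{43719 + \left(103 + 2 \cdot 8\right)} = \sqrt{43719 + \left(103 + 16\right)} = \sqrt{43719 + 119} = \sqrt{43838}$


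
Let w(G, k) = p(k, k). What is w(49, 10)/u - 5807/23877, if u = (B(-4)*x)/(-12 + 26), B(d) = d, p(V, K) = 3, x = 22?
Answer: -756925/1050588 ≈ -0.72048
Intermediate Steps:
w(G, k) = 3
u = -44/7 (u = (-4*22)/(-12 + 26) = -88/14 = -88*1/14 = -44/7 ≈ -6.2857)
w(49, 10)/u - 5807/23877 = 3/(-44/7) - 5807/23877 = 3*(-7/44) - 5807*1/23877 = -21/44 - 5807/23877 = -756925/1050588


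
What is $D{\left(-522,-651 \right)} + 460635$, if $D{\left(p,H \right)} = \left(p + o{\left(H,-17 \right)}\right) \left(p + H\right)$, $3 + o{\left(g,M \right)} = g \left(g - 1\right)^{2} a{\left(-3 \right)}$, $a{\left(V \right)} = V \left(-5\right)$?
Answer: $4869288953340$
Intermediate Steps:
$a{\left(V \right)} = - 5 V$
$o{\left(g,M \right)} = -3 + 15 g \left(-1 + g\right)^{2}$ ($o{\left(g,M \right)} = -3 + g \left(g - 1\right)^{2} \left(\left(-5\right) \left(-3\right)\right) = -3 + g \left(-1 + g\right)^{2} \cdot 15 = -3 + 15 g \left(-1 + g\right)^{2}$)
$D{\left(p,H \right)} = \left(H + p\right) \left(-3 + p + 15 H \left(-1 + H\right)^{2}\right)$ ($D{\left(p,H \right)} = \left(p + \left(-3 + 15 H \left(-1 + H\right)^{2}\right)\right) \left(p + H\right) = \left(-3 + p + 15 H \left(-1 + H\right)^{2}\right) \left(H + p\right) = \left(H + p\right) \left(-3 + p + 15 H \left(-1 + H\right)^{2}\right)$)
$D{\left(-522,-651 \right)} + 460635 = \left(\left(-522\right)^{2} - -339822 + 3 \left(-651\right) \left(-1 + 5 \left(-651\right) \left(-1 - 651\right)^{2}\right) + 3 \left(-522\right) \left(-1 + 5 \left(-651\right) \left(-1 - 651\right)^{2}\right)\right) + 460635 = \left(272484 + 339822 + 3 \left(-651\right) \left(-1 + 5 \left(-651\right) \left(-652\right)^{2}\right) + 3 \left(-522\right) \left(-1 + 5 \left(-651\right) \left(-652\right)^{2}\right)\right) + 460635 = \left(272484 + 339822 + 3 \left(-651\right) \left(-1 + 5 \left(-651\right) 425104\right) + 3 \left(-522\right) \left(-1 + 5 \left(-651\right) 425104\right)\right) + 460635 = \left(272484 + 339822 + 3 \left(-651\right) \left(-1 - 1383713520\right) + 3 \left(-522\right) \left(-1 - 1383713520\right)\right) + 460635 = \left(272484 + 339822 + 3 \left(-651\right) \left(-1383713521\right) + 3 \left(-522\right) \left(-1383713521\right)\right) + 460635 = \left(272484 + 339822 + 2702392506513 + 2166895373886\right) + 460635 = 4869288492705 + 460635 = 4869288953340$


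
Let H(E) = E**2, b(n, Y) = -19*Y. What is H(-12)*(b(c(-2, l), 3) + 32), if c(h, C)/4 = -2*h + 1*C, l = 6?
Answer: -3600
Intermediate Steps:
c(h, C) = -8*h + 4*C (c(h, C) = 4*(-2*h + 1*C) = 4*(-2*h + C) = 4*(C - 2*h) = -8*h + 4*C)
H(-12)*(b(c(-2, l), 3) + 32) = (-12)**2*(-19*3 + 32) = 144*(-57 + 32) = 144*(-25) = -3600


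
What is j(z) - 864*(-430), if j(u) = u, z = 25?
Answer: 371545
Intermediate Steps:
j(z) - 864*(-430) = 25 - 864*(-430) = 25 + 371520 = 371545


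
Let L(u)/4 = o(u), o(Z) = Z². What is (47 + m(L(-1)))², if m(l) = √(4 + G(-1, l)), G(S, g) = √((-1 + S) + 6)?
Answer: (47 + √6)² ≈ 2445.3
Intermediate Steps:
G(S, g) = √(5 + S)
L(u) = 4*u²
m(l) = √6 (m(l) = √(4 + √(5 - 1)) = √(4 + √4) = √(4 + 2) = √6)
(47 + m(L(-1)))² = (47 + √6)²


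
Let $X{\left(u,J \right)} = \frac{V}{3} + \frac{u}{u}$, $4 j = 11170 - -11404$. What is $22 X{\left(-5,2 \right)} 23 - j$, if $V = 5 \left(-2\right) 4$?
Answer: $- \frac{71305}{6} \approx -11884.0$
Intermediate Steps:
$V = -40$ ($V = \left(-10\right) 4 = -40$)
$j = \frac{11287}{2}$ ($j = \frac{11170 - -11404}{4} = \frac{11170 + 11404}{4} = \frac{1}{4} \cdot 22574 = \frac{11287}{2} \approx 5643.5$)
$X{\left(u,J \right)} = - \frac{37}{3}$ ($X{\left(u,J \right)} = - \frac{40}{3} + \frac{u}{u} = \left(-40\right) \frac{1}{3} + 1 = - \frac{40}{3} + 1 = - \frac{37}{3}$)
$22 X{\left(-5,2 \right)} 23 - j = 22 \left(- \frac{37}{3}\right) 23 - \frac{11287}{2} = \left(- \frac{814}{3}\right) 23 - \frac{11287}{2} = - \frac{18722}{3} - \frac{11287}{2} = - \frac{71305}{6}$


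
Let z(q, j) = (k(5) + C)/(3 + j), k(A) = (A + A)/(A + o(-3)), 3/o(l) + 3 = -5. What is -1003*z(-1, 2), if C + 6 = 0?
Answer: 142426/185 ≈ 769.87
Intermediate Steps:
C = -6 (C = -6 + 0 = -6)
o(l) = -3/8 (o(l) = 3/(-3 - 5) = 3/(-8) = 3*(-1/8) = -3/8)
k(A) = 2*A/(-3/8 + A) (k(A) = (A + A)/(A - 3/8) = (2*A)/(-3/8 + A) = 2*A/(-3/8 + A))
z(q, j) = -142/(37*(3 + j)) (z(q, j) = (16*5/(-3 + 8*5) - 6)/(3 + j) = (16*5/(-3 + 40) - 6)/(3 + j) = (16*5/37 - 6)/(3 + j) = (16*5*(1/37) - 6)/(3 + j) = (80/37 - 6)/(3 + j) = -142/(37*(3 + j)))
-1003*z(-1, 2) = -(-142426)/(111 + 37*2) = -(-142426)/(111 + 74) = -(-142426)/185 = -1003*(-142/185) = 142426/185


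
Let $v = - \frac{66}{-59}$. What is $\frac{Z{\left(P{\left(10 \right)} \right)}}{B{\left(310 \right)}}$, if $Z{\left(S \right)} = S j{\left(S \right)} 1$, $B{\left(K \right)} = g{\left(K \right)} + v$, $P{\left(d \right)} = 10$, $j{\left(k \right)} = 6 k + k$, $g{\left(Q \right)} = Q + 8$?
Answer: $\frac{10325}{4707} \approx 2.1935$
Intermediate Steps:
$g{\left(Q \right)} = 8 + Q$
$j{\left(k \right)} = 7 k$
$v = \frac{66}{59}$ ($v = \left(-66\right) \left(- \frac{1}{59}\right) = \frac{66}{59} \approx 1.1186$)
$B{\left(K \right)} = \frac{538}{59} + K$ ($B{\left(K \right)} = \left(8 + K\right) + \frac{66}{59} = \frac{538}{59} + K$)
$Z{\left(S \right)} = 7 S^{2}$ ($Z{\left(S \right)} = S 7 S 1 = 7 S^{2} \cdot 1 = 7 S^{2}$)
$\frac{Z{\left(P{\left(10 \right)} \right)}}{B{\left(310 \right)}} = \frac{7 \cdot 10^{2}}{\frac{538}{59} + 310} = \frac{7 \cdot 100}{\frac{18828}{59}} = 700 \cdot \frac{59}{18828} = \frac{10325}{4707}$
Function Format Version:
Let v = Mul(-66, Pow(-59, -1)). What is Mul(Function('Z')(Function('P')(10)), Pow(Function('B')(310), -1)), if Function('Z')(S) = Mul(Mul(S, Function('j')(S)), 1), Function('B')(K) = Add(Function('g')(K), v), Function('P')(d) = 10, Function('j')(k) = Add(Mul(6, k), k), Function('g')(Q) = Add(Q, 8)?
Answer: Rational(10325, 4707) ≈ 2.1935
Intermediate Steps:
Function('g')(Q) = Add(8, Q)
Function('j')(k) = Mul(7, k)
v = Rational(66, 59) (v = Mul(-66, Rational(-1, 59)) = Rational(66, 59) ≈ 1.1186)
Function('B')(K) = Add(Rational(538, 59), K) (Function('B')(K) = Add(Add(8, K), Rational(66, 59)) = Add(Rational(538, 59), K))
Function('Z')(S) = Mul(7, Pow(S, 2)) (Function('Z')(S) = Mul(Mul(S, Mul(7, S)), 1) = Mul(Mul(7, Pow(S, 2)), 1) = Mul(7, Pow(S, 2)))
Mul(Function('Z')(Function('P')(10)), Pow(Function('B')(310), -1)) = Mul(Mul(7, Pow(10, 2)), Pow(Add(Rational(538, 59), 310), -1)) = Mul(Mul(7, 100), Pow(Rational(18828, 59), -1)) = Mul(700, Rational(59, 18828)) = Rational(10325, 4707)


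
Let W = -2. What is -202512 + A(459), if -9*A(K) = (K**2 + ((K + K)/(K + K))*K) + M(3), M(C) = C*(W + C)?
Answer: -677917/3 ≈ -2.2597e+5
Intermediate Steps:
M(C) = C*(-2 + C)
A(K) = -1/3 - K/9 - K**2/9 (A(K) = -((K**2 + ((K + K)/(K + K))*K) + 3*(-2 + 3))/9 = -((K**2 + ((2*K)/((2*K)))*K) + 3*1)/9 = -((K**2 + ((2*K)*(1/(2*K)))*K) + 3)/9 = -((K**2 + 1*K) + 3)/9 = -((K**2 + K) + 3)/9 = -((K + K**2) + 3)/9 = -(3 + K + K**2)/9 = -1/3 - K/9 - K**2/9)
-202512 + A(459) = -202512 + (-1/3 - 1/9*459 - 1/9*459**2) = -202512 + (-1/3 - 51 - 1/9*210681) = -202512 + (-1/3 - 51 - 23409) = -202512 - 70381/3 = -677917/3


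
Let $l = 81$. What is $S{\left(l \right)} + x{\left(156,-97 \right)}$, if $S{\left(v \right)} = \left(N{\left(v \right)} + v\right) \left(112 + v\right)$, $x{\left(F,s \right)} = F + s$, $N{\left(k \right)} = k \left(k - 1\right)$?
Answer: $1266332$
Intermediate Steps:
$N{\left(k \right)} = k \left(-1 + k\right)$
$S{\left(v \right)} = \left(112 + v\right) \left(v + v \left(-1 + v\right)\right)$ ($S{\left(v \right)} = \left(v \left(-1 + v\right) + v\right) \left(112 + v\right) = \left(v + v \left(-1 + v\right)\right) \left(112 + v\right) = \left(112 + v\right) \left(v + v \left(-1 + v\right)\right)$)
$S{\left(l \right)} + x{\left(156,-97 \right)} = 81^{2} \left(112 + 81\right) + \left(156 - 97\right) = 6561 \cdot 193 + 59 = 1266273 + 59 = 1266332$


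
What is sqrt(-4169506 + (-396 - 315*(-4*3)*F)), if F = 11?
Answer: I*sqrt(4128322) ≈ 2031.8*I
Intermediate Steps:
sqrt(-4169506 + (-396 - 315*(-4*3)*F)) = sqrt(-4169506 + (-396 - 315*(-4*3)*11)) = sqrt(-4169506 + (-396 - (-3780)*11)) = sqrt(-4169506 + (-396 - 315*(-132))) = sqrt(-4169506 + (-396 + 41580)) = sqrt(-4169506 + 41184) = sqrt(-4128322) = I*sqrt(4128322)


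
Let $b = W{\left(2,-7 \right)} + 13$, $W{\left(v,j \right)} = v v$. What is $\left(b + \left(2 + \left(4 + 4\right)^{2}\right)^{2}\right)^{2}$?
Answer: $19123129$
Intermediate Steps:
$W{\left(v,j \right)} = v^{2}$
$b = 17$ ($b = 2^{2} + 13 = 4 + 13 = 17$)
$\left(b + \left(2 + \left(4 + 4\right)^{2}\right)^{2}\right)^{2} = \left(17 + \left(2 + \left(4 + 4\right)^{2}\right)^{2}\right)^{2} = \left(17 + \left(2 + 8^{2}\right)^{2}\right)^{2} = \left(17 + \left(2 + 64\right)^{2}\right)^{2} = \left(17 + 66^{2}\right)^{2} = \left(17 + 4356\right)^{2} = 4373^{2} = 19123129$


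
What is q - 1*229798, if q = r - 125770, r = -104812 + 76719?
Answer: -383661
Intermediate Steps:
r = -28093
q = -153863 (q = -28093 - 125770 = -153863)
q - 1*229798 = -153863 - 1*229798 = -153863 - 229798 = -383661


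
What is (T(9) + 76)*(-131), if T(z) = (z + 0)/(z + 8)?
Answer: -170431/17 ≈ -10025.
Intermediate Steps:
T(z) = z/(8 + z)
(T(9) + 76)*(-131) = (9/(8 + 9) + 76)*(-131) = (9/17 + 76)*(-131) = (1301/17)*(-131) = -170431/17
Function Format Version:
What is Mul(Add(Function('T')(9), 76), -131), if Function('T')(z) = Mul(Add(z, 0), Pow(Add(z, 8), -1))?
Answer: Rational(-170431, 17) ≈ -10025.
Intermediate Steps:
Function('T')(z) = Mul(z, Pow(Add(8, z), -1))
Mul(Add(Function('T')(9), 76), -131) = Mul(Add(Mul(9, Pow(Add(8, 9), -1)), 76), -131) = Mul(Add(Mul(9, Pow(17, -1)), 76), -131) = Mul(Add(Mul(9, Rational(1, 17)), 76), -131) = Mul(Add(Rational(9, 17), 76), -131) = Mul(Rational(1301, 17), -131) = Rational(-170431, 17)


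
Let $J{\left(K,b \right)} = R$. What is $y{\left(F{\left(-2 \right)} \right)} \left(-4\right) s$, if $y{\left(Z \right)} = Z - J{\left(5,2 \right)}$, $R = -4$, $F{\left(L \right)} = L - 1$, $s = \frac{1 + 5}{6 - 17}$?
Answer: $\frac{24}{11} \approx 2.1818$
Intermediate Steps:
$s = - \frac{6}{11}$ ($s = \frac{6}{-11} = 6 \left(- \frac{1}{11}\right) = - \frac{6}{11} \approx -0.54545$)
$F{\left(L \right)} = -1 + L$
$J{\left(K,b \right)} = -4$
$y{\left(Z \right)} = 4 + Z$ ($y{\left(Z \right)} = Z - -4 = Z + 4 = 4 + Z$)
$y{\left(F{\left(-2 \right)} \right)} \left(-4\right) s = \left(4 - 3\right) \left(-4\right) \left(- \frac{6}{11}\right) = 1 \left(-4\right) \left(- \frac{6}{11}\right) = \left(-4\right) \left(- \frac{6}{11}\right) = \frac{24}{11}$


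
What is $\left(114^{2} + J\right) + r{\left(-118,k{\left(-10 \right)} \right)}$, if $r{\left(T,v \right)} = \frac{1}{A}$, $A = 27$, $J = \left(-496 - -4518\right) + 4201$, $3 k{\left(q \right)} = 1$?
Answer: $\frac{572914}{27} \approx 21219.0$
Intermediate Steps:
$k{\left(q \right)} = \frac{1}{3}$ ($k{\left(q \right)} = \frac{1}{3} \cdot 1 = \frac{1}{3}$)
$J = 8223$ ($J = \left(-496 + 4518\right) + 4201 = 4022 + 4201 = 8223$)
$r{\left(T,v \right)} = \frac{1}{27}$
$\left(114^{2} + J\right) + r{\left(-118,k{\left(-10 \right)} \right)} = \left(114^{2} + 8223\right) + \frac{1}{27} = \left(12996 + 8223\right) + \frac{1}{27} = 21219 + \frac{1}{27} = \frac{572914}{27}$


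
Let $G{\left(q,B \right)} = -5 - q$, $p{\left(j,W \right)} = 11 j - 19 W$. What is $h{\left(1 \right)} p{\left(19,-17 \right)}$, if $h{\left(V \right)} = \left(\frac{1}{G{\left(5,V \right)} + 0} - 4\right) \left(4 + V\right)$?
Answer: $-10906$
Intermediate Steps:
$p{\left(j,W \right)} = - 19 W + 11 j$
$h{\left(V \right)} = - \frac{82}{5} - \frac{41 V}{10}$ ($h{\left(V \right)} = \left(\frac{1}{\left(-5 - 5\right) + 0} - 4\right) \left(4 + V\right) = \left(\frac{1}{-10 + 0} - 4\right) \left(4 + V\right) = \left(\frac{1}{-10} - 4\right) \left(4 + V\right) = \left(- \frac{1}{10} - 4\right) \left(4 + V\right) = - \frac{41 \left(4 + V\right)}{10} = - \frac{82}{5} - \frac{41 V}{10}$)
$h{\left(1 \right)} p{\left(19,-17 \right)} = \left(- \frac{82}{5} - \frac{41}{10}\right) \left(\left(-19\right) \left(-17\right) + 11 \cdot 19\right) = \left(- \frac{82}{5} - \frac{41}{10}\right) \left(323 + 209\right) = \left(- \frac{41}{2}\right) 532 = -10906$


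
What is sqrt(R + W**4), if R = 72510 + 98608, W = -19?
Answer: sqrt(301439) ≈ 549.03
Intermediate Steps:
R = 171118
sqrt(R + W**4) = sqrt(171118 + (-19)**4) = sqrt(171118 + 130321) = sqrt(301439)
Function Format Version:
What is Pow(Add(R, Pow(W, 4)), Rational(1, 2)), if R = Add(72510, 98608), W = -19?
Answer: Pow(301439, Rational(1, 2)) ≈ 549.03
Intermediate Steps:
R = 171118
Pow(Add(R, Pow(W, 4)), Rational(1, 2)) = Pow(Add(171118, Pow(-19, 4)), Rational(1, 2)) = Pow(Add(171118, 130321), Rational(1, 2)) = Pow(301439, Rational(1, 2))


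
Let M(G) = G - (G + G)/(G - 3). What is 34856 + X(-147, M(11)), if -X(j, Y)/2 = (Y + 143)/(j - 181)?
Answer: 22866141/656 ≈ 34857.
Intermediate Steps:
M(G) = G - 2*G/(-3 + G)
X(j, Y) = -2*(143 + Y)/(-181 + j) (X(j, Y) = -2*(Y + 143)/(j - 181) = -2*(143 + Y)/(-181 + j))
34856 + X(-147, M(11)) = 34856 + 2*(-143 - 11*(-5 + 11)/(-3 + 11))/(-181 - 147) = 34856 + 2*(-143 - 11*6/8)/(-328) = 34856 + 2*(-1/328)*(-143 - 11*6/8) = 34856 + 2*(-1/328)*(-143 - 1*33/4) = 34856 + 2*(-1/328)*(-143 - 33/4) = 34856 + 2*(-1/328)*(-605/4) = 34856 + 605/656 = 22866141/656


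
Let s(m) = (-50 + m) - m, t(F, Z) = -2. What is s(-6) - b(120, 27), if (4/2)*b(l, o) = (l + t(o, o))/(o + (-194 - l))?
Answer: -14291/287 ≈ -49.794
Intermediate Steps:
s(m) = -50
b(l, o) = (-2 + l)/(2*(-194 + o - l)) (b(l, o) = ((l - 2)/(o + (-194 - l)))/2 = ((-2 + l)/(-194 + o - l))/2 = (-2 + l)/(2*(-194 + o - l)))
s(-6) - b(120, 27) = -50 - (1 - 1/2*120)/(194 + 120 - 1*27) = -50 - (1 - 60)/(194 + 120 - 27) = -50 - (-59)/287 = -50 - 1*(-59/287) = -50 + 59/287 = -14291/287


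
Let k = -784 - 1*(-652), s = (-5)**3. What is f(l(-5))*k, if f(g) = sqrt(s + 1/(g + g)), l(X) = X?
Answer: -198*I*sqrt(1390)/5 ≈ -1476.4*I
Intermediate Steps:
s = -125
f(g) = sqrt(-125 + 1/(2*g)) (f(g) = sqrt(-125 + 1/(g + g)) = sqrt(-125 + 1/(2*g)))
k = -132 (k = -784 + 652 = -132)
f(l(-5))*k = (sqrt(-500 + 2/(-5))/2)*(-132) = (sqrt(-500 + 2*(-1/5))/2)*(-132) = (sqrt(-500 - 2/5)/2)*(-132) = (sqrt(-2502/5)/2)*(-132) = ((3*I*sqrt(1390)/5)/2)*(-132) = (3*I*sqrt(1390)/10)*(-132) = -198*I*sqrt(1390)/5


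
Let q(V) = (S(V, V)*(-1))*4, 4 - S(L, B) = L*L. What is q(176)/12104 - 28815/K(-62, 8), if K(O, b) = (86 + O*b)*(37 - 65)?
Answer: 301533/39032 ≈ 7.7253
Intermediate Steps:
S(L, B) = 4 - L**2 (S(L, B) = 4 - L*L = 4 - L**2)
q(V) = -16 + 4*V**2 (q(V) = ((4 - V**2)*(-1))*4 = (-4 + V**2)*4 = -16 + 4*V**2)
K(O, b) = -2408 - 28*O*b (K(O, b) = (86 + O*b)*(-28) = -2408 - 28*O*b)
q(176)/12104 - 28815/K(-62, 8) = (-16 + 4*176**2)/12104 - 28815/(-2408 - 28*(-62)*8) = (-16 + 4*30976)*(1/12104) - 28815/(-2408 + 13888) = (-16 + 123904)*(1/12104) - 28815/11480 = 123888*(1/12104) - 28815*1/11480 = 174/17 - 5763/2296 = 301533/39032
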